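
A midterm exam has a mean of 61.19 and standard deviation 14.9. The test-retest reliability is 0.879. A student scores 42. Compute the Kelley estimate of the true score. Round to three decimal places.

44.322

T̂ = 0.879(42) + 0.121(61.19) = 36.918 + 7.40399 = 44.3220 → 44.322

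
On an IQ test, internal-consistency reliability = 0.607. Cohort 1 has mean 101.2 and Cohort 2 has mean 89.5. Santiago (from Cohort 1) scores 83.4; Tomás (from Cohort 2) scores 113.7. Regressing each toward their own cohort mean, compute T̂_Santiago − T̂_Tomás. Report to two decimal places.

T̂_Santiago = 0.607(83.4) + 0.393(101.2) = 90.3954
T̂_Tomás = 0.607(113.7) + 0.393(89.5) = 104.1894
Difference = 90.3954 − 104.1894 = -13.7940

-13.79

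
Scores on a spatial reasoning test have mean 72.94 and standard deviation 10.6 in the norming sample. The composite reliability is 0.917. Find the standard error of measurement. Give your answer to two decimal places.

3.05

SEM = SD · √(1 − ρ) = 10.6 × √0.083 = 10.6 × 0.2881 = 3.054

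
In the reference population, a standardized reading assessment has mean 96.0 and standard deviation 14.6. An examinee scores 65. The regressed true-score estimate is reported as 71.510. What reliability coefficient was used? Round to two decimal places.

T̂ = ρX + (1 − ρ)μ  ⇒  T̂ − μ = ρ(X − μ)
ρ = (T̂ − μ)/(X − μ) = (71.510 − 96.0) / (65 − 96.0) = -24.490 / -31.0 = 0.7900

0.79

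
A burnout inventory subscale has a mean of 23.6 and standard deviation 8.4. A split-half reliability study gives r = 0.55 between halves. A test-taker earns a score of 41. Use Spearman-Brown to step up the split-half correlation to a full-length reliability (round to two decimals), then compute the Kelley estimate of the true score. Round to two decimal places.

35.95

Spearman-Brown: ρ = 2r/(1 + r) = 2(0.55)/(1 + 0.55) = 1.100/1.55 = 0.7097 → 0.71
T̂ = 0.71(41) + 0.29(23.6) = 29.11 + 6.844 = 35.954 → 35.95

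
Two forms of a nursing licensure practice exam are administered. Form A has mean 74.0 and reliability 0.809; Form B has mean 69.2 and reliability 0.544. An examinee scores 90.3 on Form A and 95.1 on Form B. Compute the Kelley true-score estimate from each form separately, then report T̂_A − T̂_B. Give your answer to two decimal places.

3.90

T̂_A = 0.809(90.3) + 0.191(74.0) = 87.1867
T̂_B = 0.544(95.1) + 0.456(69.2) = 83.2896
T̂_A − T̂_B = 3.8971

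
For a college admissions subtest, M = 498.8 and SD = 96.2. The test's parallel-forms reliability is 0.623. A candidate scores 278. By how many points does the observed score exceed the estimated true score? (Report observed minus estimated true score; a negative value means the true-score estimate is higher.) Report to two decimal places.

T̂ = 0.623(278) + 0.377(498.8) = 173.194 + 188.0476 = 361.2416 → 361.242
X − T̂ = 278 − 361.242 = -83.242 → -83.24

-83.24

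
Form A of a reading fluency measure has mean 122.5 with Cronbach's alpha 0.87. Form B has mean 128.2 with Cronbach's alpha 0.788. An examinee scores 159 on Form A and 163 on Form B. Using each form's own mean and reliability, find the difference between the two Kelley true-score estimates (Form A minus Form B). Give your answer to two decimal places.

-1.37

T̂_A = 0.87(159) + 0.13(122.5) = 154.2550
T̂_B = 0.788(163) + 0.212(128.2) = 155.6224
T̂_A − T̂_B = -1.3674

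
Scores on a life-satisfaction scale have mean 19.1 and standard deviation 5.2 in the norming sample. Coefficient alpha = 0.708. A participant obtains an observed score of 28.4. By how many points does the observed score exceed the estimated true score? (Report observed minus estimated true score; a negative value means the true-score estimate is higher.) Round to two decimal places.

2.72

T̂ = 0.708(28.4) + 0.292(19.1) = 20.1072 + 5.5772 = 25.6844 → 25.684
X − T̂ = 28.4 − 25.684 = 2.716 → 2.72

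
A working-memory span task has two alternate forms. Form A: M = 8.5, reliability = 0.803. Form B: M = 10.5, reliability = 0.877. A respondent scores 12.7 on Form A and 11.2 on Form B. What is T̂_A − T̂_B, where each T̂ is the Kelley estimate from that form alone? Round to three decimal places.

0.759

T̂_A = 0.803(12.7) + 0.197(8.5) = 11.87260
T̂_B = 0.877(11.2) + 0.123(10.5) = 11.11390
T̂_A − T̂_B = 0.75870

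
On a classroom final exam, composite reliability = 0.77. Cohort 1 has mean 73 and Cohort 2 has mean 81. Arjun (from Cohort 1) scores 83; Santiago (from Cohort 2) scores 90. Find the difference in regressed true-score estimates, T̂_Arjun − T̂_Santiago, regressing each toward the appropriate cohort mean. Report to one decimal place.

-7.2

T̂_Arjun = 0.77(83) + 0.23(73) = 80.700
T̂_Santiago = 0.77(90) + 0.23(81) = 87.930
Difference = 80.700 − 87.930 = -7.230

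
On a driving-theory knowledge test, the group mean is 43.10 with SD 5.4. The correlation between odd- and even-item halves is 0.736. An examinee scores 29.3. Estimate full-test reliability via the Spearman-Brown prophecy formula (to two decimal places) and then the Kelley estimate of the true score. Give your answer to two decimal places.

Spearman-Brown: ρ = 2r/(1 + r) = 2(0.736)/(1 + 0.736) = 1.4720/1.736 = 0.8479 → 0.85
Regress the observed score toward the mean by the unreliability: T̂ = 0.85·29.3 + 0.15·43.10 = 24.905 + 6.4650 = 31.370.

31.37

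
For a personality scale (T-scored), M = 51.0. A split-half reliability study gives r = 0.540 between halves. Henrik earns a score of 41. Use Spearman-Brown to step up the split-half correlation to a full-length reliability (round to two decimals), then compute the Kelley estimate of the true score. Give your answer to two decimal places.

44.00

Spearman-Brown: ρ = 2r/(1 + r) = 2(0.540)/(1 + 0.540) = 1.0800/1.540 = 0.7013 → 0.70
T̂ = 0.70(41) + 0.30(51.0) = 28.70 + 15.300 = 44.000 → 44.00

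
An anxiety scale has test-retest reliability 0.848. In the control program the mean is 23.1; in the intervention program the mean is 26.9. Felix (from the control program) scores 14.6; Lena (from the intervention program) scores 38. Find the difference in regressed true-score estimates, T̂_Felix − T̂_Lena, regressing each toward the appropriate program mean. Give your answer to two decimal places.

-20.42

T̂_Felix = 0.848(14.6) + 0.152(23.1) = 15.8920
T̂_Lena = 0.848(38) + 0.152(26.9) = 36.3128
Difference = 15.8920 − 36.3128 = -20.4208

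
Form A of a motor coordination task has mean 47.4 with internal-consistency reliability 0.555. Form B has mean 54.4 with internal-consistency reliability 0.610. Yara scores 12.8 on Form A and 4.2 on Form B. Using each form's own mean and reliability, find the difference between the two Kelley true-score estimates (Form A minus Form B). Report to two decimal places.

4.42

T̂_A = 0.555(12.8) + 0.445(47.4) = 28.1970
T̂_B = 0.610(4.2) + 0.390(54.4) = 23.7780
T̂_A − T̂_B = 4.4190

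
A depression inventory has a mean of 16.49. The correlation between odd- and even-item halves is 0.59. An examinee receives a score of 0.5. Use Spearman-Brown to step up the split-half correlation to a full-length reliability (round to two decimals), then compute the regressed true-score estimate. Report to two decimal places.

4.66

Spearman-Brown: ρ = 2r/(1 + r) = 2(0.59)/(1 + 0.59) = 1.180/1.59 = 0.7421 → 0.74
T̂ = 0.74(0.5) + 0.26(16.49) = 0.370 + 4.2874 = 4.657 → 4.66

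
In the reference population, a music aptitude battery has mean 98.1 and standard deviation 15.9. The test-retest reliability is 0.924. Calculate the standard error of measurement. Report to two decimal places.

4.38

SEM = SD · √(1 − ρ) = 15.9 × √0.076 = 15.9 × 0.2757 = 4.383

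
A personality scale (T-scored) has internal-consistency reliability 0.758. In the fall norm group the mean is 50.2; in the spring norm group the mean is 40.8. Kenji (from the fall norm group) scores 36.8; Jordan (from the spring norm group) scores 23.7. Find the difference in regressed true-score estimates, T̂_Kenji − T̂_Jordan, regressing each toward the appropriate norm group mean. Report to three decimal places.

T̂_Kenji = 0.758(36.8) + 0.242(50.2) = 40.04280
T̂_Jordan = 0.758(23.7) + 0.242(40.8) = 27.83820
Difference = 40.04280 − 27.83820 = 12.20460

12.205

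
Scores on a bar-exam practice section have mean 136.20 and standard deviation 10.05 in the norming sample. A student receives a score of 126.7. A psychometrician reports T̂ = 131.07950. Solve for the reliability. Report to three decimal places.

T̂ = ρX + (1 − ρ)μ  ⇒  T̂ − μ = ρ(X − μ)
ρ = (T̂ − μ)/(X − μ) = (131.07950 − 136.20) / (126.7 − 136.20) = -5.12050 / -9.50 = 0.53900

0.539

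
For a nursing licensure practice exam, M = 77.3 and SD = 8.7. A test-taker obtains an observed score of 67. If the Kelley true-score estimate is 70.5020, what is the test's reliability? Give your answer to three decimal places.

0.660

T̂ = ρX + (1 − ρ)μ  ⇒  T̂ − μ = ρ(X − μ)
ρ = (T̂ − μ)/(X − μ) = (70.5020 − 77.3) / (67 − 77.3) = -6.7980 / -10.3 = 0.66000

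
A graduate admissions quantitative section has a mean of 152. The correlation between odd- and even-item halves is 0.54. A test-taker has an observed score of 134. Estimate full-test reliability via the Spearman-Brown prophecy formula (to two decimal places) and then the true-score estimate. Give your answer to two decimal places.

Spearman-Brown: ρ = 2r/(1 + r) = 2(0.54)/(1 + 0.54) = 1.080/1.54 = 0.7013 → 0.70
T̂ = ρX + (1 − ρ)μ
  = 0.70 × 134 + 0.30 × 152
  = 93.80 + 45.60
  = 139.400
  ≈ 139.40

139.40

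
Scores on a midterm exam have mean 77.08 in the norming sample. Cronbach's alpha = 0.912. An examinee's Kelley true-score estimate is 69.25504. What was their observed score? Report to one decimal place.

68.5

T̂ = ρX + (1 − ρ)μ  ⇒  X = (T̂ − (1 − ρ)μ) / ρ
X = (69.25504 − 0.088 × 77.08) / 0.912 = (69.25504 − 6.78304) / 0.912 = 62.47200 / 0.912 = 68.500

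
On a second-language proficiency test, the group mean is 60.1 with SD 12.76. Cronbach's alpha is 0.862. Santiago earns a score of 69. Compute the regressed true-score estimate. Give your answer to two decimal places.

67.77

T̂ = 0.862(69) + 0.138(60.1) = 59.478 + 8.2938 = 67.772 → 67.77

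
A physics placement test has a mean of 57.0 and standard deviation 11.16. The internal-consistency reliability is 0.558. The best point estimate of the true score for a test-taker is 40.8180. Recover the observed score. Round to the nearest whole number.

28

T̂ = ρX + (1 − ρ)μ  ⇒  X = (T̂ − (1 − ρ)μ) / ρ
X = (40.8180 − 0.442 × 57.0) / 0.558 = (40.8180 − 25.1940) / 0.558 = 15.6240 / 0.558 = 28.00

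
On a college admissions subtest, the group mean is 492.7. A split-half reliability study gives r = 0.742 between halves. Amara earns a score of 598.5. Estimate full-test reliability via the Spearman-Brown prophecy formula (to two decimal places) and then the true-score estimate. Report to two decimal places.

Spearman-Brown: ρ = 2r/(1 + r) = 2(0.742)/(1 + 0.742) = 1.4840/1.742 = 0.8519 → 0.85
T̂ = ρX + (1 − ρ)μ
  = 0.85 × 598.5 + 0.15 × 492.7
  = 508.725 + 73.905
  = 582.630
  ≈ 582.63

582.63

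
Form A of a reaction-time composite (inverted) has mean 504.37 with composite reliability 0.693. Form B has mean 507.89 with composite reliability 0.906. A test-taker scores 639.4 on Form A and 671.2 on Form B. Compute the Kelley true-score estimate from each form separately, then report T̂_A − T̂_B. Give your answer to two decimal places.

-57.90

T̂_A = 0.693(639.4) + 0.307(504.37) = 597.9458
T̂_B = 0.906(671.2) + 0.094(507.89) = 655.8489
T̂_A − T̂_B = -57.9031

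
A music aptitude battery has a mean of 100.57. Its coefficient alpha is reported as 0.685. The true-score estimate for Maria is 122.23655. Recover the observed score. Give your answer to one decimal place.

132.2

T̂ = ρX + (1 − ρ)μ  ⇒  X = (T̂ − (1 − ρ)μ) / ρ
X = (122.23655 − 0.315 × 100.57) / 0.685 = (122.23655 − 31.67955) / 0.685 = 90.55700 / 0.685 = 132.200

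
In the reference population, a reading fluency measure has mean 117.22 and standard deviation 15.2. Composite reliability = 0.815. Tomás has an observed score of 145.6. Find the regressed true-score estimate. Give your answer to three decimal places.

T̂ = 0.815(145.6) + 0.185(117.22) = 118.6640 + 21.68570 = 140.3497 → 140.350

140.350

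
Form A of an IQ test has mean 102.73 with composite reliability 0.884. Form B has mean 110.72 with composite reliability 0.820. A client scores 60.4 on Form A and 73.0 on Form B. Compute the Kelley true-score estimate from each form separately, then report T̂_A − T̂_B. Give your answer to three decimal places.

T̂_A = 0.884(60.4) + 0.116(102.73) = 65.31028
T̂_B = 0.820(73.0) + 0.180(110.72) = 79.78960
T̂_A − T̂_B = -14.47932

-14.479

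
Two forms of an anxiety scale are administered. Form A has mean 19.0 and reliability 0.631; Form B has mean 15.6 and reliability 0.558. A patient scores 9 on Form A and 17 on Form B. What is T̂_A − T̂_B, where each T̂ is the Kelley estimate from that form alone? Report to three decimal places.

-3.691

T̂_A = 0.631(9) + 0.369(19.0) = 12.69000
T̂_B = 0.558(17) + 0.442(15.6) = 16.38120
T̂_A − T̂_B = -3.69120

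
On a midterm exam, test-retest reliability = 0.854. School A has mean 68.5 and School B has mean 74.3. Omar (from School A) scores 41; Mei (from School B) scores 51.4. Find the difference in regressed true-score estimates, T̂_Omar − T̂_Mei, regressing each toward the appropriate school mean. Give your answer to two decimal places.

T̂_Omar = 0.854(41) + 0.146(68.5) = 45.0150
T̂_Mei = 0.854(51.4) + 0.146(74.3) = 54.7434
Difference = 45.0150 − 54.7434 = -9.7284

-9.73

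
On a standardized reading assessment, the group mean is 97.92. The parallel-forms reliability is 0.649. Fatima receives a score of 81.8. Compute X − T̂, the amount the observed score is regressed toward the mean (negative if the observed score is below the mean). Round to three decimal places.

T̂ = 0.649(81.8) + 0.351(97.92) = 53.0882 + 34.36992 = 87.45812 → 87.4581
X − T̂ = 81.8 − 87.4581 = -5.6581 → -5.658

-5.658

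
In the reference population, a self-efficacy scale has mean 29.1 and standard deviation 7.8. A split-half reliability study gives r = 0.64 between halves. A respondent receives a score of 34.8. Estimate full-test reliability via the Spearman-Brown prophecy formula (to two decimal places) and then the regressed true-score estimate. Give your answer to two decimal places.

33.55

Spearman-Brown: ρ = 2r/(1 + r) = 2(0.64)/(1 + 0.64) = 1.280/1.64 = 0.7805 → 0.78
Weight the observed score by reliability and the mean by (1 − reliability): T̂ = 0.78·34.8 + 0.22·29.1 = 27.144 + 6.402 = 33.546.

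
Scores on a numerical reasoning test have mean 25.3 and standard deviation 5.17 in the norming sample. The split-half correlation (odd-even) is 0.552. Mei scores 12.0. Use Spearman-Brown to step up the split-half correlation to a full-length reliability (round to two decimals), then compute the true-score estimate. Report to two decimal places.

15.86

Spearman-Brown: ρ = 2r/(1 + r) = 2(0.552)/(1 + 0.552) = 1.1040/1.552 = 0.7113 → 0.71
T̂ = 0.71(12.0) + 0.29(25.3) = 8.520 + 7.337 = 15.857 → 15.86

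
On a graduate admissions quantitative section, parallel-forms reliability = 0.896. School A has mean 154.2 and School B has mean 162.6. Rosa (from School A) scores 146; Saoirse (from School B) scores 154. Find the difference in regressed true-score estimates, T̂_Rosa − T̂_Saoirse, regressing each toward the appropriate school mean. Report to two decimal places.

T̂_Rosa = 0.896(146) + 0.104(154.2) = 146.8528
T̂_Saoirse = 0.896(154) + 0.104(162.6) = 154.8944
Difference = 146.8528 − 154.8944 = -8.0416

-8.04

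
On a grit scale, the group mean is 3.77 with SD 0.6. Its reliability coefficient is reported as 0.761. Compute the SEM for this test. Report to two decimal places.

SEM = SD · √(1 − ρ) = 0.6 × √0.239 = 0.6 × 0.4889 = 0.293

0.29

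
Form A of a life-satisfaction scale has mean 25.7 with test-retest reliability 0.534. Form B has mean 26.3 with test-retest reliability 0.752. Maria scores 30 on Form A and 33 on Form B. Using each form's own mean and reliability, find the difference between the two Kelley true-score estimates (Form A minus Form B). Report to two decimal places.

-3.34

T̂_A = 0.534(30) + 0.466(25.7) = 27.9962
T̂_B = 0.752(33) + 0.248(26.3) = 31.3384
T̂_A − T̂_B = -3.3422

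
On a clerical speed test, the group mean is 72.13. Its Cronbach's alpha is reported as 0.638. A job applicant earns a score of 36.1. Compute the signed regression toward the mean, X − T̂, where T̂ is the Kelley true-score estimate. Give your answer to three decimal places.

T̂ = 0.638(36.1) + 0.362(72.13) = 23.0318 + 26.11106 = 49.14286 → 49.1429
X − T̂ = 36.1 − 49.1429 = -13.0429 → -13.043

-13.043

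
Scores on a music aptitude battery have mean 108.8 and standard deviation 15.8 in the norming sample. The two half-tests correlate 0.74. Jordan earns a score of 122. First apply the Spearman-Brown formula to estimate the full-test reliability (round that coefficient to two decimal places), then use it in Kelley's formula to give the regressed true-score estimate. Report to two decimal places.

Spearman-Brown: ρ = 2r/(1 + r) = 2(0.74)/(1 + 0.74) = 1.480/1.74 = 0.8506 → 0.85
Regress the observed score toward the mean by the unreliability: T̂ = 0.85·122 + 0.15·108.8 = 103.70 + 16.320 = 120.020.

120.02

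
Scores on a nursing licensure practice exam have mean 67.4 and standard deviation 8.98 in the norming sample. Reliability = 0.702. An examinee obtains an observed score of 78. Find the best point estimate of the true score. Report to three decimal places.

74.841

T̂ = ρX + (1 − ρ)μ
  = 0.702 × 78 + 0.298 × 67.4
  = 54.756 + 20.0852
  = 74.8412
  ≈ 74.841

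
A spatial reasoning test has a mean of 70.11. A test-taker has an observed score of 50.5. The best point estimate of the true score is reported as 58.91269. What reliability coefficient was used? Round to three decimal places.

0.571

T̂ = ρX + (1 − ρ)μ  ⇒  T̂ − μ = ρ(X − μ)
ρ = (T̂ − μ)/(X − μ) = (58.91269 − 70.11) / (50.5 − 70.11) = -11.19731 / -19.61 = 0.57100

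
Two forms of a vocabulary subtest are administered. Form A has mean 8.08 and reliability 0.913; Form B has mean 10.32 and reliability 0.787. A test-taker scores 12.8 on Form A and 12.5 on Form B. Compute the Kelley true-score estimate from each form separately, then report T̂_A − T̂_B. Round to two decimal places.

T̂_A = 0.913(12.8) + 0.087(8.08) = 12.3894
T̂_B = 0.787(12.5) + 0.213(10.32) = 12.0357
T̂_A − T̂_B = 0.3537

0.35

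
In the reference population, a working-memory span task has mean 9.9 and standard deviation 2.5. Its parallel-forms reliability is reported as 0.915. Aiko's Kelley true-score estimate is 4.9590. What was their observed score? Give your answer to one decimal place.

4.5

T̂ = ρX + (1 − ρ)μ  ⇒  X = (T̂ − (1 − ρ)μ) / ρ
X = (4.9590 − 0.085 × 9.9) / 0.915 = (4.9590 − 0.8415) / 0.915 = 4.1175 / 0.915 = 4.500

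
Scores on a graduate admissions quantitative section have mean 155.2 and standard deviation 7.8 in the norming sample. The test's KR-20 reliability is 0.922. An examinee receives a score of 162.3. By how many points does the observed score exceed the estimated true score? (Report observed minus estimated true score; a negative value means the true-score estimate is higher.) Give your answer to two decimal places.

0.55

T̂ = 0.922(162.3) + 0.078(155.2) = 149.6406 + 12.1056 = 161.7462 → 161.746
X − T̂ = 162.3 − 161.746 = 0.554 → 0.55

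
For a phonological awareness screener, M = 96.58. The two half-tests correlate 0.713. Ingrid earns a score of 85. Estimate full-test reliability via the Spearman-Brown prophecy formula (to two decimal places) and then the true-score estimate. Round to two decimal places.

Spearman-Brown: ρ = 2r/(1 + r) = 2(0.713)/(1 + 0.713) = 1.4260/1.713 = 0.8325 → 0.83
T̂ = ρX + (1 − ρ)μ
  = 0.83 × 85 + 0.17 × 96.58
  = 70.55 + 16.4186
  = 86.969
  ≈ 86.97

86.97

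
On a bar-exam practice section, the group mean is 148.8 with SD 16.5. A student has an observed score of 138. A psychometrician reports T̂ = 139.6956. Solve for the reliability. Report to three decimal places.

0.843

T̂ = ρX + (1 − ρ)μ  ⇒  T̂ − μ = ρ(X − μ)
ρ = (T̂ − μ)/(X − μ) = (139.6956 − 148.8) / (138 − 148.8) = -9.1044 / -10.8 = 0.84300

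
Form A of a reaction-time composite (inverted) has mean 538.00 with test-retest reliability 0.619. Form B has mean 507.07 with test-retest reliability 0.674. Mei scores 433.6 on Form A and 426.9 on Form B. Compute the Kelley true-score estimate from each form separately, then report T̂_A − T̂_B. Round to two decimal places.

20.34

T̂_A = 0.619(433.6) + 0.381(538.00) = 473.3764
T̂_B = 0.674(426.9) + 0.326(507.07) = 453.0354
T̂_A − T̂_B = 20.3410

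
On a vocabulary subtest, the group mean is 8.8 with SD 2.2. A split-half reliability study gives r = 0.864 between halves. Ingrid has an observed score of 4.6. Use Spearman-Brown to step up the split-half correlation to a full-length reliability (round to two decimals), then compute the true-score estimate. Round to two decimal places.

4.89

Spearman-Brown: ρ = 2r/(1 + r) = 2(0.864)/(1 + 0.864) = 1.7280/1.864 = 0.9270 → 0.93
T̂ = ρX + (1 − ρ)μ
  = 0.93 × 4.6 + 0.07 × 8.8
  = 4.278 + 0.616
  = 4.894
  ≈ 4.89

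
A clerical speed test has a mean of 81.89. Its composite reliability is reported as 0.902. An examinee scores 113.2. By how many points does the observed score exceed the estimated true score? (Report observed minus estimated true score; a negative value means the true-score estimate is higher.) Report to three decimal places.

3.068

Kelley's formula gives T̂ = 0.902·113.2 + 0.098·81.89 = 102.1064 + 8.02522 = 110.13162.
X − T̂ = 113.2 − 110.1316 = 3.0684 → 3.068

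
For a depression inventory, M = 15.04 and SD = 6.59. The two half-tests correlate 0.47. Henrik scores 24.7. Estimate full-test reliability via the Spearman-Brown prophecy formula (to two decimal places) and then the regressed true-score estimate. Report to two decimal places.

Spearman-Brown: ρ = 2r/(1 + r) = 2(0.47)/(1 + 0.47) = 0.940/1.47 = 0.6395 → 0.64
Regress the observed score toward the mean by the unreliability: T̂ = 0.64·24.7 + 0.36·15.04 = 15.808 + 5.4144 = 21.222.

21.22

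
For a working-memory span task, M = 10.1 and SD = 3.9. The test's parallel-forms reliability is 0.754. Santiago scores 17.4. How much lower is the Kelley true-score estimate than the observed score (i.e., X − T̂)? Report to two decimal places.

Kelley's formula gives T̂ = 0.754·17.4 + 0.246·10.1 = 13.1196 + 2.4846 = 15.6042.
X − T̂ = 17.4 − 15.604 = 1.796 → 1.80

1.80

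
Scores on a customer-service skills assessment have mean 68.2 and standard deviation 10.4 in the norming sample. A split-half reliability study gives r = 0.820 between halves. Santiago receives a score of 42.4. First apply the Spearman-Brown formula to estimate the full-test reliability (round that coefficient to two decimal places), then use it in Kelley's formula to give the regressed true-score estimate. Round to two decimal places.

44.98

Spearman-Brown: ρ = 2r/(1 + r) = 2(0.820)/(1 + 0.820) = 1.6400/1.820 = 0.9011 → 0.90
T̂ = ρX + (1 − ρ)μ
  = 0.90 × 42.4 + 0.10 × 68.2
  = 38.160 + 6.820
  = 44.980
  ≈ 44.98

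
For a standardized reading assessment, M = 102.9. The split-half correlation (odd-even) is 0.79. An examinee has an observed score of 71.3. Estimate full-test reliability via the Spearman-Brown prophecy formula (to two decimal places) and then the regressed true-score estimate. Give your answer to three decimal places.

Spearman-Brown: ρ = 2r/(1 + r) = 2(0.79)/(1 + 0.79) = 1.580/1.79 = 0.8827 → 0.88
Weight the observed score by reliability and the mean by (1 − reliability): T̂ = 0.88·71.3 + 0.12·102.9 = 62.744 + 12.348 = 75.0920.

75.092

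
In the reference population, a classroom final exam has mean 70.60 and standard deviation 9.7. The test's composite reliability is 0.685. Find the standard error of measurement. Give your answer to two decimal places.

SEM = SD · √(1 − ρ) = 9.7 × √0.315 = 9.7 × 0.5612 = 5.444

5.44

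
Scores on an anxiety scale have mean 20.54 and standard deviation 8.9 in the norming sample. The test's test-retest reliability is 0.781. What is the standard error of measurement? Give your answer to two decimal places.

SEM = SD · √(1 − ρ) = 8.9 × √0.219 = 8.9 × 0.4680 = 4.165

4.16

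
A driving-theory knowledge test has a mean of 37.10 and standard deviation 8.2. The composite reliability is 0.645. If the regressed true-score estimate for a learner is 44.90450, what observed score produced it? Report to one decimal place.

49.2

T̂ = ρX + (1 − ρ)μ  ⇒  X = (T̂ − (1 − ρ)μ) / ρ
X = (44.90450 − 0.355 × 37.10) / 0.645 = (44.90450 − 13.17050) / 0.645 = 31.73400 / 0.645 = 49.200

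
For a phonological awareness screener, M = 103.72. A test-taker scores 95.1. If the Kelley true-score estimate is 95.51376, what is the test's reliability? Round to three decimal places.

0.952

T̂ = ρX + (1 − ρ)μ  ⇒  T̂ − μ = ρ(X − μ)
ρ = (T̂ − μ)/(X − μ) = (95.51376 − 103.72) / (95.1 − 103.72) = -8.20624 / -8.62 = 0.95200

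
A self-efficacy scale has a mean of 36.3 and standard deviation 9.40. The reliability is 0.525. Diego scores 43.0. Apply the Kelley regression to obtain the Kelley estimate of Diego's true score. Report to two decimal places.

T̂ = 0.525(43.0) + 0.475(36.3) = 22.5750 + 17.2425 = 39.817 → 39.82

39.82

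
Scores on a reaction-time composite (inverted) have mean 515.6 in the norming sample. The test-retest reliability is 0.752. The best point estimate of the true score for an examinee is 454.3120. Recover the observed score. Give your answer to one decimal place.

T̂ = ρX + (1 − ρ)μ  ⇒  X = (T̂ − (1 − ρ)μ) / ρ
X = (454.3120 − 0.248 × 515.6) / 0.752 = (454.3120 − 127.8688) / 0.752 = 326.4432 / 0.752 = 434.100

434.1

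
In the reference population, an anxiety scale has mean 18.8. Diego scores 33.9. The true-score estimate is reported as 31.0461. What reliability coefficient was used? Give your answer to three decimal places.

0.811

T̂ = ρX + (1 − ρ)μ  ⇒  T̂ − μ = ρ(X − μ)
ρ = (T̂ − μ)/(X − μ) = (31.0461 − 18.8) / (33.9 − 18.8) = 12.2461 / 15.1 = 0.81100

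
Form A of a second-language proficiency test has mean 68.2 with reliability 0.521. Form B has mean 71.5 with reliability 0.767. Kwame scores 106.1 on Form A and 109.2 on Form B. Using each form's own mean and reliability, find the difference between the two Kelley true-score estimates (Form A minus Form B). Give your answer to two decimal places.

T̂_A = 0.521(106.1) + 0.479(68.2) = 87.9459
T̂_B = 0.767(109.2) + 0.233(71.5) = 100.4159
T̂_A − T̂_B = -12.4700

-12.47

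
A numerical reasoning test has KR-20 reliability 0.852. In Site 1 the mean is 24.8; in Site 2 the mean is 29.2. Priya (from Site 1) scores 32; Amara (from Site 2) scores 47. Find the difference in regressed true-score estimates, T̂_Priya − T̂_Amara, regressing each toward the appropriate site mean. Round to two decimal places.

T̂_Priya = 0.852(32) + 0.148(24.8) = 30.9344
T̂_Amara = 0.852(47) + 0.148(29.2) = 44.3656
Difference = 30.9344 − 44.3656 = -13.4312

-13.43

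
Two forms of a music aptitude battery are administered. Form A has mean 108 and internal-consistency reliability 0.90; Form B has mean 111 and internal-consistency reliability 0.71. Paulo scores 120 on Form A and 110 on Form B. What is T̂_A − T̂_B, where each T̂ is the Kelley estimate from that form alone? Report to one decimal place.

T̂_A = 0.90(120) + 0.10(108) = 118.800
T̂_B = 0.71(110) + 0.29(111) = 110.290
T̂_A − T̂_B = 8.510

8.5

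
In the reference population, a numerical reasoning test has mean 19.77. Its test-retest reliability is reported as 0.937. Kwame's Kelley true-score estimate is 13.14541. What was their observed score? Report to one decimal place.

12.7

T̂ = ρX + (1 − ρ)μ  ⇒  X = (T̂ − (1 − ρ)μ) / ρ
X = (13.14541 − 0.063 × 19.77) / 0.937 = (13.14541 − 1.24551) / 0.937 = 11.89990 / 0.937 = 12.700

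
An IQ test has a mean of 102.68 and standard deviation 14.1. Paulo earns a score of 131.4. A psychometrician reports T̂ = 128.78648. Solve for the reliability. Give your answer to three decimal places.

0.909

T̂ = ρX + (1 − ρ)μ  ⇒  T̂ − μ = ρ(X − μ)
ρ = (T̂ − μ)/(X − μ) = (128.78648 − 102.68) / (131.4 − 102.68) = 26.10648 / 28.72 = 0.90900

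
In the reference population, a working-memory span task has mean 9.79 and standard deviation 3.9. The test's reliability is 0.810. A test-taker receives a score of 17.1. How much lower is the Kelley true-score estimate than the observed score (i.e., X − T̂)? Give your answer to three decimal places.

1.389

T̂ = ρX + (1 − ρ)μ
  = 0.810 × 17.1 + 0.190 × 9.79
  = 13.8510 + 1.86010
  = 15.71110
  ≈ 15.7111
X − T̂ = 17.1 − 15.7111 = 1.3889 → 1.389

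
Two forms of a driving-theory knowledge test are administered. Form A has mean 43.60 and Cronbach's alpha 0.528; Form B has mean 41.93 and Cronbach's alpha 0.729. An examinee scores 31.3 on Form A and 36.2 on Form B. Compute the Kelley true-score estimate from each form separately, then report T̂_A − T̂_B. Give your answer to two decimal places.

T̂_A = 0.528(31.3) + 0.472(43.60) = 37.1056
T̂_B = 0.729(36.2) + 0.271(41.93) = 37.7528
T̂_A − T̂_B = -0.6472

-0.65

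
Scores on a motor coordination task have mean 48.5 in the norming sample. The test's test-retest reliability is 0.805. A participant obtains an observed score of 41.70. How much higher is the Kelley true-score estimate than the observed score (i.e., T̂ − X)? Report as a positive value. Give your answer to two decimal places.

1.33

T̂ = ρX + (1 − ρ)μ
  = 0.805 × 41.70 + 0.195 × 48.5
  = 33.56850 + 9.4575
  = 43.0260
  ≈ 43.026
T̂ − X = 43.026 − 41.70 = 1.326 → 1.33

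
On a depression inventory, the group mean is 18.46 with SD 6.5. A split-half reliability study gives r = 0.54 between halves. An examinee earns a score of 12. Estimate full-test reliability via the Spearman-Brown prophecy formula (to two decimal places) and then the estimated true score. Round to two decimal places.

Spearman-Brown: ρ = 2r/(1 + r) = 2(0.54)/(1 + 0.54) = 1.080/1.54 = 0.7013 → 0.70
Kelley's formula gives T̂ = 0.70·12 + 0.30·18.46 = 8.40 + 5.5380 = 13.938.

13.94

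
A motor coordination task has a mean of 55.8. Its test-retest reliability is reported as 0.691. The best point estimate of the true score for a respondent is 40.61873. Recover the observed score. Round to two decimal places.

T̂ = ρX + (1 − ρ)μ  ⇒  X = (T̂ − (1 − ρ)μ) / ρ
X = (40.61873 − 0.309 × 55.8) / 0.691 = (40.61873 − 17.2422) / 0.691 = 23.37653 / 0.691 = 33.8300

33.83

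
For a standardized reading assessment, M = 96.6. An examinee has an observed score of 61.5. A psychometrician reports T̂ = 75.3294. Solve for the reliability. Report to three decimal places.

0.606

T̂ = ρX + (1 − ρ)μ  ⇒  T̂ − μ = ρ(X − μ)
ρ = (T̂ − μ)/(X − μ) = (75.3294 − 96.6) / (61.5 − 96.6) = -21.2706 / -35.1 = 0.60600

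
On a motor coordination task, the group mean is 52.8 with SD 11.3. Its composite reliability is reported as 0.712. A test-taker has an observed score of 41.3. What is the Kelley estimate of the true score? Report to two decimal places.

Regress the observed score toward the mean by the unreliability: T̂ = 0.712·41.3 + 0.288·52.8 = 29.4056 + 15.2064 = 44.612.

44.61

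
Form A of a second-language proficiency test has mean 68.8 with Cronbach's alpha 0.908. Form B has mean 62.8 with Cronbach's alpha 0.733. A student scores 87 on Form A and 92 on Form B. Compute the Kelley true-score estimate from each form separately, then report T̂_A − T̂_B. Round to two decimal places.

1.12

T̂_A = 0.908(87) + 0.092(68.8) = 85.3256
T̂_B = 0.733(92) + 0.267(62.8) = 84.2036
T̂_A − T̂_B = 1.1220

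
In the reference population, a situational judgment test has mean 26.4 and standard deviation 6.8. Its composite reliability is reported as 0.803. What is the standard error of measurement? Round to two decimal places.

SEM = SD · √(1 − ρ) = 6.8 × √0.197 = 6.8 × 0.4438 = 3.018

3.02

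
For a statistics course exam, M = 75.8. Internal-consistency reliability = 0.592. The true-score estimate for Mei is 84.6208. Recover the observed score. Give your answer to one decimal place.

90.7

T̂ = ρX + (1 − ρ)μ  ⇒  X = (T̂ − (1 − ρ)μ) / ρ
X = (84.6208 − 0.408 × 75.8) / 0.592 = (84.6208 − 30.9264) / 0.592 = 53.6944 / 0.592 = 90.700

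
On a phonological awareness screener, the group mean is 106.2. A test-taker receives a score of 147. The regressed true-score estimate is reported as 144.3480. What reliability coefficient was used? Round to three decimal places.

0.935

T̂ = ρX + (1 − ρ)μ  ⇒  T̂ − μ = ρ(X − μ)
ρ = (T̂ − μ)/(X − μ) = (144.3480 − 106.2) / (147 − 106.2) = 38.1480 / 40.8 = 0.93500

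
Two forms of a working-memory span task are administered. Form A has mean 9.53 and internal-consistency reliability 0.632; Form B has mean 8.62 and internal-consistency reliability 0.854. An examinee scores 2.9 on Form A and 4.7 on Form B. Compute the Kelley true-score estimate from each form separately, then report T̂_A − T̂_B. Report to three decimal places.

0.068

T̂_A = 0.632(2.9) + 0.368(9.53) = 5.33984
T̂_B = 0.854(4.7) + 0.146(8.62) = 5.27232
T̂_A − T̂_B = 0.06752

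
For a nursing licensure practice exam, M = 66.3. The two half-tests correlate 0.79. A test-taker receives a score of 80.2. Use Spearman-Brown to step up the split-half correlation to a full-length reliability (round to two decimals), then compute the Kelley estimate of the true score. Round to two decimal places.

Spearman-Brown: ρ = 2r/(1 + r) = 2(0.79)/(1 + 0.79) = 1.580/1.79 = 0.8827 → 0.88
Kelley's formula gives T̂ = 0.88·80.2 + 0.12·66.3 = 70.576 + 7.956 = 78.532.

78.53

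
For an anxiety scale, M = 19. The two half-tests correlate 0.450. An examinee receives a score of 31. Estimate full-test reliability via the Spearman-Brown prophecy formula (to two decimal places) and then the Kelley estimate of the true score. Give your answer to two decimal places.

Spearman-Brown: ρ = 2r/(1 + r) = 2(0.450)/(1 + 0.450) = 0.9000/1.450 = 0.6207 → 0.62
T̂ = ρX + (1 − ρ)μ
  = 0.62 × 31 + 0.38 × 19
  = 19.22 + 7.22
  = 26.440
  ≈ 26.44

26.44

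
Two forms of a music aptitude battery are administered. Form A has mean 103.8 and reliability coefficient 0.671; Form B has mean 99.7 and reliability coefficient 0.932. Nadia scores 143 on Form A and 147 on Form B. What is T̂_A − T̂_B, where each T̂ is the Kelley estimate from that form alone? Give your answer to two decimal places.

-13.68

T̂_A = 0.671(143) + 0.329(103.8) = 130.1032
T̂_B = 0.932(147) + 0.068(99.7) = 143.7836
T̂_A − T̂_B = -13.6804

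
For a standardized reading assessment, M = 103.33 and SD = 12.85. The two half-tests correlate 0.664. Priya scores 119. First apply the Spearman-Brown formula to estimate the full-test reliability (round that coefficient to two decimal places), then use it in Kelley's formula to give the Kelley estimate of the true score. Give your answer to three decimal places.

Spearman-Brown: ρ = 2r/(1 + r) = 2(0.664)/(1 + 0.664) = 1.3280/1.664 = 0.7981 → 0.80
Regress the observed score toward the mean by the unreliability: T̂ = 0.80·119 + 0.20·103.33 = 95.20 + 20.6660 = 115.8660.

115.866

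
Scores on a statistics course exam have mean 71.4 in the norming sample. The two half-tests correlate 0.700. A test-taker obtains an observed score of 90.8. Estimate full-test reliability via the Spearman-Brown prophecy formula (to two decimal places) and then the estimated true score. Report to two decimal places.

87.31

Spearman-Brown: ρ = 2r/(1 + r) = 2(0.700)/(1 + 0.700) = 1.4000/1.700 = 0.8235 → 0.82
T̂ = 0.82(90.8) + 0.18(71.4) = 74.456 + 12.852 = 87.308 → 87.31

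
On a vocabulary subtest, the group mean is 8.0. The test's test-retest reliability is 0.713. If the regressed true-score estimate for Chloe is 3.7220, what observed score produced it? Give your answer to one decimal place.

T̂ = ρX + (1 − ρ)μ  ⇒  X = (T̂ − (1 − ρ)μ) / ρ
X = (3.7220 − 0.287 × 8.0) / 0.713 = (3.7220 − 2.2960) / 0.713 = 1.4260 / 0.713 = 2.000

2.0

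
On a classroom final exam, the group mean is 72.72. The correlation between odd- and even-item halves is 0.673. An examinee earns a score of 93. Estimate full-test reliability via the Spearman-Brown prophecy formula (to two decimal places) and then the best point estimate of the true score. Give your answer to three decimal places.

88.944

Spearman-Brown: ρ = 2r/(1 + r) = 2(0.673)/(1 + 0.673) = 1.3460/1.673 = 0.8045 → 0.80
Kelley's formula gives T̂ = 0.80·93 + 0.20·72.72 = 74.40 + 14.5440 = 88.9440.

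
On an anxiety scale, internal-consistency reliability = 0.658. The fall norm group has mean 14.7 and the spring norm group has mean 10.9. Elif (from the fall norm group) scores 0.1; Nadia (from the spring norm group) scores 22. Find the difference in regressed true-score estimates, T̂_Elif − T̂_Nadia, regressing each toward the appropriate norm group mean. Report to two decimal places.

T̂_Elif = 0.658(0.1) + 0.342(14.7) = 5.0932
T̂_Nadia = 0.658(22) + 0.342(10.9) = 18.2038
Difference = 5.0932 − 18.2038 = -13.1106

-13.11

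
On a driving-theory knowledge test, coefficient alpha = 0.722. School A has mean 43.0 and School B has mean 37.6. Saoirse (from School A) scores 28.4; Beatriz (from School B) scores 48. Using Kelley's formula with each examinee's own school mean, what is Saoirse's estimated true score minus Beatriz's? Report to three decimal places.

-12.650

T̂_Saoirse = 0.722(28.4) + 0.278(43.0) = 32.45880
T̂_Beatriz = 0.722(48) + 0.278(37.6) = 45.10880
Difference = 32.45880 − 45.10880 = -12.65000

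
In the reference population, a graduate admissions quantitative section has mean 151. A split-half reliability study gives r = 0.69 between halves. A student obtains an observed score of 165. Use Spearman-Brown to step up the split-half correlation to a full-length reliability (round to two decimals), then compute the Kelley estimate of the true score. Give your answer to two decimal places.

Spearman-Brown: ρ = 2r/(1 + r) = 2(0.69)/(1 + 0.69) = 1.380/1.69 = 0.8166 → 0.82
Regress the observed score toward the mean by the unreliability: T̂ = 0.82·165 + 0.18·151 = 135.30 + 27.18 = 162.480.

162.48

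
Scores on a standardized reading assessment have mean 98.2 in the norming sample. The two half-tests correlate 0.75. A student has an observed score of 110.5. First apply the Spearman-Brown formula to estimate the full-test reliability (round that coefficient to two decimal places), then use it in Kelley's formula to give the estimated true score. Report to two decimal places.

Spearman-Brown: ρ = 2r/(1 + r) = 2(0.75)/(1 + 0.75) = 1.500/1.75 = 0.8571 → 0.86
T̂ = ρX + (1 − ρ)μ
  = 0.86 × 110.5 + 0.14 × 98.2
  = 95.030 + 13.748
  = 108.778
  ≈ 108.78

108.78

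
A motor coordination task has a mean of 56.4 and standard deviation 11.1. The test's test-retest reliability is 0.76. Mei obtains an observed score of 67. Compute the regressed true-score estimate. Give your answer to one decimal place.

64.5

T̂ = 0.76(67) + 0.24(56.4) = 50.92 + 13.536 = 64.46 → 64.5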